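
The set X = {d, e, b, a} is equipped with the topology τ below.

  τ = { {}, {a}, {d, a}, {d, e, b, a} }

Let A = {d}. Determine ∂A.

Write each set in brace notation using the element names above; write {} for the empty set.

opens ⊆ A: {}; union → int = {}
complement {e, b, a}; its interior {a}; cl(A) = X∖{a} = {d, e, b}
boundary = {d, e, b} ∖ {} = {d, e, b}

{d, e, b}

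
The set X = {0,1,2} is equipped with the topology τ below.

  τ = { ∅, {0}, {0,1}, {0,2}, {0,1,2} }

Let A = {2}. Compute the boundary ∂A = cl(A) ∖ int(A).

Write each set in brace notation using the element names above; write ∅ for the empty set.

{2}

interior: largest open inside A is ∅ (from ∅)
cl via duality: int({0,1}) = {0,1}, so X∖{0,1} = {2}
cl∖int = {2}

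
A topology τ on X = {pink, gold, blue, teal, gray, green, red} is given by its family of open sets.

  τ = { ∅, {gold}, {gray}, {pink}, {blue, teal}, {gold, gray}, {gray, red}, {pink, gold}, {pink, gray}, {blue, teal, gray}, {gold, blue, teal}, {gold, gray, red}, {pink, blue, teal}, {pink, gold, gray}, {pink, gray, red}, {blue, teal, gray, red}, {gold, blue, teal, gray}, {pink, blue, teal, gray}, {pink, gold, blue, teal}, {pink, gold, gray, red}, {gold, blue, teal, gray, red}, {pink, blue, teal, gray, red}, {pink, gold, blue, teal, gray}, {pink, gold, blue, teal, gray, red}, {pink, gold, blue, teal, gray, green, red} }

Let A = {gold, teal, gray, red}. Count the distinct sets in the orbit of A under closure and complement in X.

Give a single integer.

cl via duality: int({pink, blue, green}) = {pink}, so X∖{pink} = {gold, blue, teal, gray, green, red}
Write k for closure, c for complement:
  1. A     = {gold, teal, gray, red}
  2. kA    = {gold, blue, teal, gray, green, red}
  3. cA    = {pink, blue, green}
  4. ckA   = {pink}
  5. kcA   = {pink, blue, teal, green}
  6. kckA  = {pink, green}
  7. ckcA  = {gold, gray, red}
  8. ckckA = {gold, blue, teal, gray, red}
  9. kckcA = {gold, gray, green, red}
  10. ckckcA = {pink, blue, teal}
applying k or c yields no new set

10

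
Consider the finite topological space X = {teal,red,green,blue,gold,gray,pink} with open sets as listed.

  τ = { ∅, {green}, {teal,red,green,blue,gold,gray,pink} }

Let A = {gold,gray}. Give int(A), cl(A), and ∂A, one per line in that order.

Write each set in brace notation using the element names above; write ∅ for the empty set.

int(A) = ∅
cl(A)  = {teal,red,blue,gold,gray,pink}
∂A     = {teal,red,blue,gold,gray,pink}

opens ⊆ A: ∅; union → int = ∅
complement {teal,red,green,blue,pink}; its interior {green}; cl(A) = X∖{green} = {teal,red,blue,gold,gray,pink}
boundary = {teal,red,blue,gold,gray,pink} ∖ ∅ = {teal,red,blue,gold,gray,pink}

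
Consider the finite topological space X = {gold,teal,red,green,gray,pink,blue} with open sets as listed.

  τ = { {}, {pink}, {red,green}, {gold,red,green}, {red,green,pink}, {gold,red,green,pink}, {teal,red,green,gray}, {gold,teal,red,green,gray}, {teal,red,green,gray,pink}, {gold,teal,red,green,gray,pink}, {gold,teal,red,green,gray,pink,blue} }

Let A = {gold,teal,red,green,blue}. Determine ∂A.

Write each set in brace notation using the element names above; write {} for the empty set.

opens ⊆ A: {}, {red,green}, {gold,red,green}; union → int = {gold,red,green}
complement {gray,pink}; its interior {pink}; cl(A) = X∖{pink} = {gold,teal,red,green,gray,blue}
boundary = {gold,teal,red,green,gray,blue} ∖ {gold,red,green} = {teal,gray,blue}

{teal,gray,blue}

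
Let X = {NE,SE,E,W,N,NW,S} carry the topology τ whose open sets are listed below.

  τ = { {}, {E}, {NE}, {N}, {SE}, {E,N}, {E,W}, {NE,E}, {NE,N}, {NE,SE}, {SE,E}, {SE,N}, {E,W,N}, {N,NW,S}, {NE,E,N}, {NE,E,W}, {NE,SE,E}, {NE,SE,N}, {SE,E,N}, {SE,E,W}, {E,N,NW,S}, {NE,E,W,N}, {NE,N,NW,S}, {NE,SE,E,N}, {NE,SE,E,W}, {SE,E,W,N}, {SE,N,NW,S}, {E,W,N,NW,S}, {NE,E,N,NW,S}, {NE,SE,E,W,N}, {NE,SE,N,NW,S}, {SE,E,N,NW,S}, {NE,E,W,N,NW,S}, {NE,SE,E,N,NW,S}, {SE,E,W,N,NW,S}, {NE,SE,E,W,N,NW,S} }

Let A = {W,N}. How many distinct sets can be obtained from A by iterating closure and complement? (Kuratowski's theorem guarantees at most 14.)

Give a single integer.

complement {NE,SE,E,NW,S}; its interior {NE,SE,E}; cl(A) = X∖{NE,SE,E} = {W,N,NW,S}
With k = closure, c = complement:
  1. A     = {W,N}
  2. kA    = {W,N,NW,S}
  3. cA    = {NE,SE,E,NW,S}
  4. ckA   = {NE,SE,E}
  5. kcA   = {NE,SE,E,W,NW,S}
  6. kckA  = {NE,SE,E,W}
  7. ckcA  = {N}
  8. ckckA = {N,NW,S}
k, c of each give nothing new

8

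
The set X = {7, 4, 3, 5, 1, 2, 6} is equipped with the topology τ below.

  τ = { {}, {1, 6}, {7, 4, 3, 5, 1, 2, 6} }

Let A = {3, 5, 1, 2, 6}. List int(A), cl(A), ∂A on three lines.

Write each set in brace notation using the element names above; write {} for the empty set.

int(A) = {1, 6}
cl(A)  = {7, 4, 3, 5, 1, 2, 6}
∂A     = {7, 4, 3, 5, 2}

U open, U⊆A: {}, {1, 6}. int(A) = ⋃ = {1, 6}
X∖A={7, 4}, int(X∖A)={}, hence cl(A)={7, 4, 3, 5, 1, 2, 6}
∂A: remove int from cl → {7, 4, 3, 5, 2}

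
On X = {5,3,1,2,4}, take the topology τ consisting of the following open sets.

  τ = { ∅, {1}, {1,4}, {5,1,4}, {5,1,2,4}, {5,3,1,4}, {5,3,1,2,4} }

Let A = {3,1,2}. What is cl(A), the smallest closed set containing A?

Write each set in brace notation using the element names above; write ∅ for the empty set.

{5,3,1,2,4}

complement {5,4}; its interior ∅; cl(A) = X∖∅ = {5,3,1,2,4}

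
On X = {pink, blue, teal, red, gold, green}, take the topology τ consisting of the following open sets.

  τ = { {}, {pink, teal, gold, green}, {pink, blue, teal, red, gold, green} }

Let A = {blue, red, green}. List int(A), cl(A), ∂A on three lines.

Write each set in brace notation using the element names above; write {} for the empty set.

opens ⊆ A: {}; union → int = {}
complement {pink, teal, gold}; its interior {}; cl(A) = X∖{} = {pink, blue, teal, red, gold, green}
boundary = {pink, blue, teal, red, gold, green} ∖ {} = {pink, blue, teal, red, gold, green}

int(A) = {}
cl(A)  = {pink, blue, teal, red, gold, green}
∂A     = {pink, blue, teal, red, gold, green}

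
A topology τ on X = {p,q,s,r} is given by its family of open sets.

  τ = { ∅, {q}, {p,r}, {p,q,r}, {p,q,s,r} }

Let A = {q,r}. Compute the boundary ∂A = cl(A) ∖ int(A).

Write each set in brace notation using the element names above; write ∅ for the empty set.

{p,s,r}

opens ⊆ A: ∅, {q}; union → int = {q}
complement {p,s}; its interior ∅; cl(A) = X∖∅ = {p,q,s,r}
boundary = {p,q,s,r} ∖ {q} = {p,s,r}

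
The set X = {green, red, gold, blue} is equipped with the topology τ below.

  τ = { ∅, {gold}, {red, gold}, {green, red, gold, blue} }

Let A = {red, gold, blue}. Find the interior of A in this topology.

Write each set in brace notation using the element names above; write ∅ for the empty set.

U open, U⊆A: ∅, {gold}, {red, gold}. int(A) = ⋃ = {red, gold}

{red, gold}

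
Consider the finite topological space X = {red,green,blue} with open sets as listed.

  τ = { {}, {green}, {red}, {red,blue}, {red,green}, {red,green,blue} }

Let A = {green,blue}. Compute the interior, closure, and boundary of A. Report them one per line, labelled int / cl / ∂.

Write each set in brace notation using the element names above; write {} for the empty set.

int(A) = {green}
cl(A)  = {green,blue}
∂A     = {blue}

opens ⊆ A: {}, {green}; union → int = {green}
complement {red}; its interior {red}; cl(A) = X∖{red} = {green,blue}
boundary = {green,blue} ∖ {green} = {blue}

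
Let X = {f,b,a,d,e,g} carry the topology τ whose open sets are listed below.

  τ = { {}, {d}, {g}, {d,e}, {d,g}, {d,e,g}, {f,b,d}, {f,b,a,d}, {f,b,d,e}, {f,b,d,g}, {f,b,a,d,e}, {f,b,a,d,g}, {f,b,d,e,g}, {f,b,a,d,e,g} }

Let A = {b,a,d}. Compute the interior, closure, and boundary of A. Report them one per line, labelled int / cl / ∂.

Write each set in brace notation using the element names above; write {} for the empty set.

int(A) = {d}
cl(A)  = {f,b,a,d,e}
∂A     = {f,b,a,e}

opens ⊆ A: {}, {d}; union → int = {d}
complement {f,e,g}; its interior {g}; cl(A) = X∖{g} = {f,b,a,d,e}
boundary = {f,b,a,d,e} ∖ {d} = {f,b,a,e}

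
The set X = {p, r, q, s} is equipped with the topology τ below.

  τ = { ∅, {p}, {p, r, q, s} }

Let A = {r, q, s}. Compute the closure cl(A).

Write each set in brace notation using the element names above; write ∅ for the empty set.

{r, q, s}

complement {p}; its interior {p}; cl(A) = X∖{p} = {r, q, s}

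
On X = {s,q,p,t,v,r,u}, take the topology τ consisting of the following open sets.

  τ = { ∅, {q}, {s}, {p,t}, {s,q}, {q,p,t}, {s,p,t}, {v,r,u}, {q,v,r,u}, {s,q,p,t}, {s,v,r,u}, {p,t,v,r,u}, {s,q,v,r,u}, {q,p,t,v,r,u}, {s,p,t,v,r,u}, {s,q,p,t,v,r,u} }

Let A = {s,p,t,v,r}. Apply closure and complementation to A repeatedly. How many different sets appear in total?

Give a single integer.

6

closure: X∖int(X∖A) = X∖{q} = {s,p,t,v,r,u}
Let k=closure and c=complement:
  1. A     = {s,p,t,v,r}
  2. kA    = {s,p,t,v,r,u}
  3. cA    = {q,u}
  4. ckA   = {q}
  5. kcA   = {q,v,r,u}
  6. ckcA  = {s,p,t}
— saturated at 6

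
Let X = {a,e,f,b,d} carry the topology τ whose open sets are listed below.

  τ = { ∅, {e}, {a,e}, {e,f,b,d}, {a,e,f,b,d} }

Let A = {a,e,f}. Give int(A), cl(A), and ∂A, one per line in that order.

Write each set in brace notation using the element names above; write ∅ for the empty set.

opens ⊆ A: ∅, {e}, {a,e}; union → int = {a,e}
complement {b,d}; its interior ∅; cl(A) = X∖∅ = {a,e,f,b,d}
boundary = {a,e,f,b,d} ∖ {a,e} = {f,b,d}

int(A) = {a,e}
cl(A)  = {a,e,f,b,d}
∂A     = {f,b,d}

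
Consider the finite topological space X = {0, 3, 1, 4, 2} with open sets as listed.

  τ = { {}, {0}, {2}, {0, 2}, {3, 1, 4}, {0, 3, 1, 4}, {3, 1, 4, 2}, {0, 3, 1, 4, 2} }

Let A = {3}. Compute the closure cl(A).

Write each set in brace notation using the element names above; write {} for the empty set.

{3, 1, 4}

complement {0, 1, 4, 2}; its interior {0, 2}; cl(A) = X∖{0, 2} = {3, 1, 4}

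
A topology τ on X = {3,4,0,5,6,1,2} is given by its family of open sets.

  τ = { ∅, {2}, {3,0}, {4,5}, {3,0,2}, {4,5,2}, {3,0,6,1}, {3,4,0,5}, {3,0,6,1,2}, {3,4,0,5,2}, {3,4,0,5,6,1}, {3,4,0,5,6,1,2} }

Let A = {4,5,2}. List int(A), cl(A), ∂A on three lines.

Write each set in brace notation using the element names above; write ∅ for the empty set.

opens ⊆ A: ∅, {2}, {4,5}, {4,5,2}; union → int = {4,5,2}
complement {3,0,6,1}; its interior {3,0,6,1}; cl(A) = X∖{3,0,6,1} = {4,5,2}
boundary = {4,5,2} ∖ {4,5,2} = ∅

int(A) = {4,5,2}
cl(A)  = {4,5,2}
∂A     = ∅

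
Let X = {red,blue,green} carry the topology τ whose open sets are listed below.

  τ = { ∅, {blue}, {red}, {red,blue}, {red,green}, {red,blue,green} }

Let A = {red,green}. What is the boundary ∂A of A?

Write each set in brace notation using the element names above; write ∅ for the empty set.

∅

U open, U⊆A: ∅, {red}, {red,green}. int(A) = ⋃ = {red,green}
X∖A={blue}, int(X∖A)={blue}, hence cl(A)={red,green}
∂A: remove int from cl → ∅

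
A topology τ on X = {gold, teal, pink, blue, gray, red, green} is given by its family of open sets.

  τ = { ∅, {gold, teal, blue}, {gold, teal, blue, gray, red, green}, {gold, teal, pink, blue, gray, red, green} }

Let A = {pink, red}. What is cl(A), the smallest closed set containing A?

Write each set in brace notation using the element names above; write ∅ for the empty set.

{pink, gray, red, green}

complement {gold, teal, blue, gray, green}; its interior {gold, teal, blue}; cl(A) = X∖{gold, teal, blue} = {pink, gray, red, green}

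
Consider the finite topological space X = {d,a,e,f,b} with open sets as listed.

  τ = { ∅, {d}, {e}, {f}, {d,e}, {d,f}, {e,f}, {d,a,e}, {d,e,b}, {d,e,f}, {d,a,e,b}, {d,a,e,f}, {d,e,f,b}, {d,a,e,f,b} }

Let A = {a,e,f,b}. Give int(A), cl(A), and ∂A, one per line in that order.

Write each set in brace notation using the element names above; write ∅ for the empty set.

int(A) = {e,f}
cl(A)  = {a,e,f,b}
∂A     = {a,b}

opens ⊆ A: ∅, {f}, {e}, {e,f}; union → int = {e,f}
complement {d}; its interior {d}; cl(A) = X∖{d} = {a,e,f,b}
boundary = {a,e,f,b} ∖ {e,f} = {a,b}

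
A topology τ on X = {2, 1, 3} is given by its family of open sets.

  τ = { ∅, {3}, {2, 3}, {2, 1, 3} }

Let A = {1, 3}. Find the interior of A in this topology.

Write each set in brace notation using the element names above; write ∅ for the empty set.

U open, U⊆A: ∅, {3}. int(A) = ⋃ = {3}

{3}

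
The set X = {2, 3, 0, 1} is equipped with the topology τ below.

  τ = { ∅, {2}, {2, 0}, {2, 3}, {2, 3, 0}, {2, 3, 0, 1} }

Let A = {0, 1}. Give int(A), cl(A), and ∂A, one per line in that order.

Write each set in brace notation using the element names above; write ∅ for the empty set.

int(A) = ∅
cl(A)  = {0, 1}
∂A     = {0, 1}

U open, U⊆A: ∅. int(A) = ⋃ = ∅
X∖A={2, 3}, int(X∖A)={2, 3}, hence cl(A)={0, 1}
∂A: remove int from cl → {0, 1}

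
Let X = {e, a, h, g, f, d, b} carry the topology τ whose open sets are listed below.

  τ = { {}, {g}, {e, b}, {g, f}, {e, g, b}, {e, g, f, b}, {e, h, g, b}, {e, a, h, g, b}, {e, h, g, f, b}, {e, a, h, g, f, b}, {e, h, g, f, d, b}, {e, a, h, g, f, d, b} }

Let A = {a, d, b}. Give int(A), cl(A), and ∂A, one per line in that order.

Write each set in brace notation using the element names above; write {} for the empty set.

U open, U⊆A: {}. int(A) = ⋃ = {}
X∖A={e, h, g, f}, int(X∖A)={g, f}, hence cl(A)={e, a, h, d, b}
∂A: remove int from cl → {e, a, h, d, b}

int(A) = {}
cl(A)  = {e, a, h, d, b}
∂A     = {e, a, h, d, b}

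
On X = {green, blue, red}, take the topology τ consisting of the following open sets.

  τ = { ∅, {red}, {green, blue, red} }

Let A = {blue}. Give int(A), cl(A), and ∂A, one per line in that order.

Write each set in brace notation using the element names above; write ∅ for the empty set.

open subsets of A: ∅; so int(A) = ∅
closure: X∖int(X∖A) = X∖{red} = {green, blue}
∂A = {green, blue} minus ∅ = {green, blue}

int(A) = ∅
cl(A)  = {green, blue}
∂A     = {green, blue}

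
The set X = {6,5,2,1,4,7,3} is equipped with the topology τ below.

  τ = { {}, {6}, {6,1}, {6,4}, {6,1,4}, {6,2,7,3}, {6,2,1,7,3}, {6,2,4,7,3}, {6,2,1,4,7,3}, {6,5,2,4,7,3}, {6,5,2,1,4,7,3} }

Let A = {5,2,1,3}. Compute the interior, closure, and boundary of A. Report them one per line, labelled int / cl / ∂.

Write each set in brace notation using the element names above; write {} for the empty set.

opens ⊆ A: {}; union → int = {}
complement {6,4,7}; its interior {6,4}; cl(A) = X∖{6,4} = {5,2,1,7,3}
boundary = {5,2,1,7,3} ∖ {} = {5,2,1,7,3}

int(A) = {}
cl(A)  = {5,2,1,7,3}
∂A     = {5,2,1,7,3}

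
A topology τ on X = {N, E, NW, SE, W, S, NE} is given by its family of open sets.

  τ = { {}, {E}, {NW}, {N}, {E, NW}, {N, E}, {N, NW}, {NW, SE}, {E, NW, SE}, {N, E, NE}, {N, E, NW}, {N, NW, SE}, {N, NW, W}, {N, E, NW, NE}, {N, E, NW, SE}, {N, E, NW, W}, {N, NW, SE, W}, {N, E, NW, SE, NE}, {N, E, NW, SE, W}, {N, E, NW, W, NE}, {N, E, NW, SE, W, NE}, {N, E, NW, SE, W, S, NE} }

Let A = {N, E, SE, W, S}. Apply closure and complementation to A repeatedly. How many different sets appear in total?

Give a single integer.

10

complement {NW, NE}; its interior {NW}; cl(A) = X∖{NW} = {N, E, SE, W, S, NE}
With k = closure, c = complement:
  1. A     = {N, E, SE, W, S}
  2. kA    = {N, E, SE, W, S, NE}
  3. cA    = {NW, NE}
  4. ckA   = {NW}
  5. kcA   = {NW, SE, W, S, NE}
  6. kckA  = {NW, SE, W, S}
  7. ckcA  = {N, E}
  8. ckckA = {N, E, NE}
  9. kckcA = {N, E, W, S, NE}
  10. ckckcA = {NW, SE}
k, c of each give nothing new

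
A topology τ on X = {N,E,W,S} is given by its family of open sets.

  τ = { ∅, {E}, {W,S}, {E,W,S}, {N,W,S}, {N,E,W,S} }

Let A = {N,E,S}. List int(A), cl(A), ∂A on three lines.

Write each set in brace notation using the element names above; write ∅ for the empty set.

opens ⊆ A: ∅, {E}; union → int = {E}
complement {W}; its interior ∅; cl(A) = X∖∅ = {N,E,W,S}
boundary = {N,E,W,S} ∖ {E} = {N,W,S}

int(A) = {E}
cl(A)  = {N,E,W,S}
∂A     = {N,W,S}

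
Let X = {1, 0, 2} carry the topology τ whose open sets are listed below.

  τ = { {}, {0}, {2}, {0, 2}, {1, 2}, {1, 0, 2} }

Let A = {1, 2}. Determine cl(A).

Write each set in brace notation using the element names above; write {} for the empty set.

{1, 2}

X∖A={0}, int(X∖A)={0}, hence cl(A)={1, 2}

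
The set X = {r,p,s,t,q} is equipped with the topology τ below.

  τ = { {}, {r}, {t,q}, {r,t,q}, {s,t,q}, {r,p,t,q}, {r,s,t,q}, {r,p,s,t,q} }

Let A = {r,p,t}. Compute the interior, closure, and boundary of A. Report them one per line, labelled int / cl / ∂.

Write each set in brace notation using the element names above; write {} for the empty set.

open subsets of A: {}, {r}; so int(A) = {r}
closure: X∖int(X∖A) = X∖{} = {r,p,s,t,q}
∂A = {r,p,s,t,q} minus {r} = {p,s,t,q}

int(A) = {r}
cl(A)  = {r,p,s,t,q}
∂A     = {p,s,t,q}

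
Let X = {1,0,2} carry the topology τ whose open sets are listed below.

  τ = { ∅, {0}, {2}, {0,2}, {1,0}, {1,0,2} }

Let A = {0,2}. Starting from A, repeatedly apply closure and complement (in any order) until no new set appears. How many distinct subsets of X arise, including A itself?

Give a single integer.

4

X∖A={1}, int(X∖A)=∅, hence cl(A)={1,0,2}
Orbit (k=closure, c=complement):
  1. A     = {0,2}
  2. kA    = {1,0,2}
  3. cA    = {1}
  4. ckA   = ∅
(closed under both — stop)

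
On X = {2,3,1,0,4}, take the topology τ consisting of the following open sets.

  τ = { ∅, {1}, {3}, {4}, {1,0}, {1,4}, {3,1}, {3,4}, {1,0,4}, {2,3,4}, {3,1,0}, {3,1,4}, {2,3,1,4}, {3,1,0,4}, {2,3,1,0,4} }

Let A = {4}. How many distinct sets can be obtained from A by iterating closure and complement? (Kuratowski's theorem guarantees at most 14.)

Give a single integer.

4

X∖A={2,3,1,0}, int(X∖A)={3,1,0}, hence cl(A)={2,4}
Orbit (k=closure, c=complement):
  1. A     = {4}
  2. kA    = {2,4}
  3. cA    = {2,3,1,0}
  4. ckA   = {3,1,0}
(closed under both — stop)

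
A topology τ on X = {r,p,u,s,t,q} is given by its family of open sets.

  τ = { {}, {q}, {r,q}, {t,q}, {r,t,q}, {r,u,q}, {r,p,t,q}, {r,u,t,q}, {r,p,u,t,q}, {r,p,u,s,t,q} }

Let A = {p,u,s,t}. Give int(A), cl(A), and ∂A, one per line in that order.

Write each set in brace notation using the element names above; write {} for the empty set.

int(A) = {}
cl(A)  = {p,u,s,t}
∂A     = {p,u,s,t}

U open, U⊆A: {}. int(A) = ⋃ = {}
X∖A={r,q}, int(X∖A)={r,q}, hence cl(A)={p,u,s,t}
∂A: remove int from cl → {p,u,s,t}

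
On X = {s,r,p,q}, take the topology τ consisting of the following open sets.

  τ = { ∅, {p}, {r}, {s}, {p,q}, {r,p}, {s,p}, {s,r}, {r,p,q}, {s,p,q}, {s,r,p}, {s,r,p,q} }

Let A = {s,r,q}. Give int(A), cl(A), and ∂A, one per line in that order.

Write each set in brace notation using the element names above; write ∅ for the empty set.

int(A) = {s,r}
cl(A)  = {s,r,q}
∂A     = {q}

open subsets of A: ∅, {r}, {s}, {s,r}; so int(A) = {s,r}
closure: X∖int(X∖A) = X∖{p} = {s,r,q}
∂A = {s,r,q} minus {s,r} = {q}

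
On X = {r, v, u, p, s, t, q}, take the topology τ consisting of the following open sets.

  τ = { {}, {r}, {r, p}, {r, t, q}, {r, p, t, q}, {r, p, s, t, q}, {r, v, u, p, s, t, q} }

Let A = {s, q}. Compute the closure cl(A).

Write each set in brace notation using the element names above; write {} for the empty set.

cl via duality: int({r, v, u, p, t}) = {r, p}, so X∖{r, p} = {v, u, s, t, q}

{v, u, s, t, q}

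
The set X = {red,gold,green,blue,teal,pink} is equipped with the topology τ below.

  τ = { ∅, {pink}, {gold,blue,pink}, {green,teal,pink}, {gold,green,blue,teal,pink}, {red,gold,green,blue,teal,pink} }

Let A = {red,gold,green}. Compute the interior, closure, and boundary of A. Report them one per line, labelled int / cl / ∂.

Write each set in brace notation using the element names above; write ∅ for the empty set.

interior: largest open inside A is ∅ (from ∅)
cl via duality: int({blue,teal,pink}) = {pink}, so X∖{pink} = {red,gold,green,blue,teal}
cl∖int = {red,gold,green,blue,teal}

int(A) = ∅
cl(A)  = {red,gold,green,blue,teal}
∂A     = {red,gold,green,blue,teal}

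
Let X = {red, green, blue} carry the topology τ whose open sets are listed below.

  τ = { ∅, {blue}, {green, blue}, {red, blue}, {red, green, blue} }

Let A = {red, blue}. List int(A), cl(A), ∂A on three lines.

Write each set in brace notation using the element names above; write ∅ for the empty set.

int(A) = {red, blue}
cl(A)  = {red, green, blue}
∂A     = {green}

interior: largest open inside A is {red, blue} (from ∅, {blue}, {red, blue})
cl via duality: int({green}) = ∅, so X∖∅ = {red, green, blue}
cl∖int = {green}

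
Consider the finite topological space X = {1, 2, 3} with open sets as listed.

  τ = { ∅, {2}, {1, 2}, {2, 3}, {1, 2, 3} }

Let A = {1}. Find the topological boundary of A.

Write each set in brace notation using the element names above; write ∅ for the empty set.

U open, U⊆A: ∅. int(A) = ⋃ = ∅
X∖A={2, 3}, int(X∖A)={2, 3}, hence cl(A)={1}
∂A: remove int from cl → {1}

{1}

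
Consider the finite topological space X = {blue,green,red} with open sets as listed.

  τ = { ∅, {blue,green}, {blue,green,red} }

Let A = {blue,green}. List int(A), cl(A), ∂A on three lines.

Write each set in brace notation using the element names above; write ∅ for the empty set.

int(A) = {blue,green}
cl(A)  = {blue,green,red}
∂A     = {red}

interior: largest open inside A is {blue,green} (from ∅, {blue,green})
cl via duality: int({red}) = ∅, so X∖∅ = {blue,green,red}
cl∖int = {red}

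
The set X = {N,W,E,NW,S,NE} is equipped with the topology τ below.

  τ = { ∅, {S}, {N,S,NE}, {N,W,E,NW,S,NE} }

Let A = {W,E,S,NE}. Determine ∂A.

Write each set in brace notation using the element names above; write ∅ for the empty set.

{N,W,E,NW,NE}

U open, U⊆A: ∅, {S}. int(A) = ⋃ = {S}
X∖A={N,NW}, int(X∖A)=∅, hence cl(A)={N,W,E,NW,S,NE}
∂A: remove int from cl → {N,W,E,NW,NE}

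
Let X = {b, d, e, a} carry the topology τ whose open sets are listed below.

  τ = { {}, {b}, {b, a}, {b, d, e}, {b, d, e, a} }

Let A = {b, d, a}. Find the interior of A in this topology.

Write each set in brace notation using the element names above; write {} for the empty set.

opens ⊆ A: {}, {b}, {b, a}; union → int = {b, a}

{b, a}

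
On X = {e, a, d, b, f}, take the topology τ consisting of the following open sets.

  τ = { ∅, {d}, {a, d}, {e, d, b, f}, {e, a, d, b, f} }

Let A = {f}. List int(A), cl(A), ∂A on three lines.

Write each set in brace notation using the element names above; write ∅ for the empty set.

interior: largest open inside A is ∅ (from ∅)
cl via duality: int({e, a, d, b}) = {a, d}, so X∖{a, d} = {e, b, f}
cl∖int = {e, b, f}

int(A) = ∅
cl(A)  = {e, b, f}
∂A     = {e, b, f}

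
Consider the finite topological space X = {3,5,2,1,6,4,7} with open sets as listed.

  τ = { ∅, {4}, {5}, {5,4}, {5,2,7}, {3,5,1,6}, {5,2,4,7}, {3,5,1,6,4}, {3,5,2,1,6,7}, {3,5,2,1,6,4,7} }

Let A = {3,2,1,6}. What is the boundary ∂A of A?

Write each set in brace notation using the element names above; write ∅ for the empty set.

{3,2,1,6,7}

open subsets of A: ∅; so int(A) = ∅
closure: X∖int(X∖A) = X∖{5,4} = {3,2,1,6,7}
∂A = {3,2,1,6,7} minus ∅ = {3,2,1,6,7}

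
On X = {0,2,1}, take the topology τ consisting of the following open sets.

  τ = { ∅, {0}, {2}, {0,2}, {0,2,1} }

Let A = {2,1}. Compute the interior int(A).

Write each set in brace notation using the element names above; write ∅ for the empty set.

U open, U⊆A: ∅, {2}. int(A) = ⋃ = {2}

{2}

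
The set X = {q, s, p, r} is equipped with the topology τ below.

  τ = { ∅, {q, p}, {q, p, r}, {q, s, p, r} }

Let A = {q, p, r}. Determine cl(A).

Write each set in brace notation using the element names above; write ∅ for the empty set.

X∖A={s}, int(X∖A)=∅, hence cl(A)={q, s, p, r}

{q, s, p, r}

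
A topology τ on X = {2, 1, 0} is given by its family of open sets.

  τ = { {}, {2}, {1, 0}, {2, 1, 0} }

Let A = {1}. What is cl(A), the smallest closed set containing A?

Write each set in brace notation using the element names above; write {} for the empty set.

X∖A={2, 0}, int(X∖A)={2}, hence cl(A)={1, 0}

{1, 0}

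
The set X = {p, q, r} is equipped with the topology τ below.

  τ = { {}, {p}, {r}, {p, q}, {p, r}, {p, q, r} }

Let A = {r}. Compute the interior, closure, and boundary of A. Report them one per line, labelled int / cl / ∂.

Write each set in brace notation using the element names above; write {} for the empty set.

open subsets of A: {}, {r}; so int(A) = {r}
closure: X∖int(X∖A) = X∖{p, q} = {r}
∂A = {r} minus {r} = {}

int(A) = {r}
cl(A)  = {r}
∂A     = {}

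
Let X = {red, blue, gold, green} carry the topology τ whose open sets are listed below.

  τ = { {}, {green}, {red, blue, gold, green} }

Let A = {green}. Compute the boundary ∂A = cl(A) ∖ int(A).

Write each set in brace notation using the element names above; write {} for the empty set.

{red, blue, gold}

interior: largest open inside A is {green} (from {}, {green})
cl via duality: int({red, blue, gold}) = {}, so X∖{} = {red, blue, gold, green}
cl∖int = {red, blue, gold}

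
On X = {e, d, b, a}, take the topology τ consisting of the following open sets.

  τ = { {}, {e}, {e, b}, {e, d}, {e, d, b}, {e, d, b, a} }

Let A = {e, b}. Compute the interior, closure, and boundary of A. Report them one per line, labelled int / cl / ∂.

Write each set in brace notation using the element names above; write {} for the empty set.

int(A) = {e, b}
cl(A)  = {e, d, b, a}
∂A     = {d, a}

open subsets of A: {}, {e}, {e, b}; so int(A) = {e, b}
closure: X∖int(X∖A) = X∖{} = {e, d, b, a}
∂A = {e, d, b, a} minus {e, b} = {d, a}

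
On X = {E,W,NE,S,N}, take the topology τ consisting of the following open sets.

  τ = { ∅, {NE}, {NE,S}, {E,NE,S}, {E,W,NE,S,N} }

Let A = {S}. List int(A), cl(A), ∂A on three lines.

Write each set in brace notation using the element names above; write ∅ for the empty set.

int(A) = ∅
cl(A)  = {E,W,S,N}
∂A     = {E,W,S,N}

open subsets of A: ∅; so int(A) = ∅
closure: X∖int(X∖A) = X∖{NE} = {E,W,S,N}
∂A = {E,W,S,N} minus ∅ = {E,W,S,N}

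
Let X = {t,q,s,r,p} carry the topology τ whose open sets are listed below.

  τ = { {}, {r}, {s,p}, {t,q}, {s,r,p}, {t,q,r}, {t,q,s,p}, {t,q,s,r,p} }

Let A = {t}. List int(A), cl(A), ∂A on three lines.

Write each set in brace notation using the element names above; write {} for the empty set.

int(A) = {}
cl(A)  = {t,q}
∂A     = {t,q}

interior: largest open inside A is {} (from {})
cl via duality: int({q,s,r,p}) = {s,r,p}, so X∖{s,r,p} = {t,q}
cl∖int = {t,q}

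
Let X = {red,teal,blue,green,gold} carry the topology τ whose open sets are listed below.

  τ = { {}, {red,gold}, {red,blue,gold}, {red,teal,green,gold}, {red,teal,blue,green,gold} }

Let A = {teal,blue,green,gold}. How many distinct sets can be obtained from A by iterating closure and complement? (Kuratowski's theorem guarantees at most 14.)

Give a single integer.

4

X∖A={red}, int(X∖A)={}, hence cl(A)={red,teal,blue,green,gold}
Orbit (k=closure, c=complement):
  1. A     = {teal,blue,green,gold}
  2. kA    = {red,teal,blue,green,gold}
  3. cA    = {red}
  4. ckA   = {}
(closed under both — stop)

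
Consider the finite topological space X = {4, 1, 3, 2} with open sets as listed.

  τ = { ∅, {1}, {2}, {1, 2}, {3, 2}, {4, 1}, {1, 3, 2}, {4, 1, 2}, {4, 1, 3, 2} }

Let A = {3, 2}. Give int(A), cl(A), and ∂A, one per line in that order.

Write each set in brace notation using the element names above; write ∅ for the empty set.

U open, U⊆A: ∅, {2}, {3, 2}. int(A) = ⋃ = {3, 2}
X∖A={4, 1}, int(X∖A)={4, 1}, hence cl(A)={3, 2}
∂A: remove int from cl → ∅

int(A) = {3, 2}
cl(A)  = {3, 2}
∂A     = ∅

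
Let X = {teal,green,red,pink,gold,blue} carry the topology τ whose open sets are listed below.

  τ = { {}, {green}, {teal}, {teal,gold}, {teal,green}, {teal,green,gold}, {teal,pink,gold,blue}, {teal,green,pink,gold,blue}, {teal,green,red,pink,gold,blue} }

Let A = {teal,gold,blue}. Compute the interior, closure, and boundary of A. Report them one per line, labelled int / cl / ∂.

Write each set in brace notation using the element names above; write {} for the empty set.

int(A) = {teal,gold}
cl(A)  = {teal,red,pink,gold,blue}
∂A     = {red,pink,blue}

opens ⊆ A: {}, {teal}, {teal,gold}; union → int = {teal,gold}
complement {green,red,pink}; its interior {green}; cl(A) = X∖{green} = {teal,red,pink,gold,blue}
boundary = {teal,red,pink,gold,blue} ∖ {teal,gold} = {red,pink,blue}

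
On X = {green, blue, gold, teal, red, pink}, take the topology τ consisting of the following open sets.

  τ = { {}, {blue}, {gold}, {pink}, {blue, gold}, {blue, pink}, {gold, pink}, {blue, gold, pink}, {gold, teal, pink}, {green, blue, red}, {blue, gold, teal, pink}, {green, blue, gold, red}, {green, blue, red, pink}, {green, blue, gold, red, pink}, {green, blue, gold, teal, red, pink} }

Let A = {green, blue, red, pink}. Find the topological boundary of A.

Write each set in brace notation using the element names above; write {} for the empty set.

U open, U⊆A: {}, {pink}, {blue}, {blue, pink}, {green, blue, red}, {green, blue, red, pink}. int(A) = ⋃ = {green, blue, red, pink}
X∖A={gold, teal}, int(X∖A)={gold}, hence cl(A)={green, blue, teal, red, pink}
∂A: remove int from cl → {teal}

{teal}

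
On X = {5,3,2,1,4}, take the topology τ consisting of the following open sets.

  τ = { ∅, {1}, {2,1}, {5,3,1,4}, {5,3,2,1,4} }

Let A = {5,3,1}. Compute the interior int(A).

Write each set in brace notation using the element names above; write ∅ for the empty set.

U open, U⊆A: ∅, {1}. int(A) = ⋃ = {1}

{1}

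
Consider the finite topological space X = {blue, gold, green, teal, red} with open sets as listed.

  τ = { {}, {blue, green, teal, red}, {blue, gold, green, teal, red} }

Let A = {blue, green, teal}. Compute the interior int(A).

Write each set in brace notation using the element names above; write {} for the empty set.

U open, U⊆A: {}. int(A) = ⋃ = {}

{}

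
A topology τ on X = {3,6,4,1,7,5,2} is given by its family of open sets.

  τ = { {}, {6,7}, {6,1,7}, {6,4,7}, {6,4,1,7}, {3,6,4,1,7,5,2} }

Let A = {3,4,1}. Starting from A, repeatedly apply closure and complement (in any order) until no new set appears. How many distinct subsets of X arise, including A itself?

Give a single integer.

6

cl via duality: int({6,7,5,2}) = {6,7}, so X∖{6,7} = {3,4,1,5,2}
Write k for closure, c for complement:
  1. A     = {3,4,1}
  2. kA    = {3,4,1,5,2}
  3. cA    = {6,7,5,2}
  4. ckA   = {6,7}
  5. kcA   = {3,6,4,1,7,5,2}
  6. ckcA  = {}
applying k or c yields no new set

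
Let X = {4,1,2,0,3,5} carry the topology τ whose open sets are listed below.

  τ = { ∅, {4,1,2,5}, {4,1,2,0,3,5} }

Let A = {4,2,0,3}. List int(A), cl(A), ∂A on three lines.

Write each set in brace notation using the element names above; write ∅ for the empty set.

int(A) = ∅
cl(A)  = {4,1,2,0,3,5}
∂A     = {4,1,2,0,3,5}

U open, U⊆A: ∅. int(A) = ⋃ = ∅
X∖A={1,5}, int(X∖A)=∅, hence cl(A)={4,1,2,0,3,5}
∂A: remove int from cl → {4,1,2,0,3,5}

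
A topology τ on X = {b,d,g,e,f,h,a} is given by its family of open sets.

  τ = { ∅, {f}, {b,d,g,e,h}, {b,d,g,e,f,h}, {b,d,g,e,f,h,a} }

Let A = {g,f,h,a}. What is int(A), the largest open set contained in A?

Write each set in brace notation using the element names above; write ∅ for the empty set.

{f}

interior: largest open inside A is {f} (from ∅, {f})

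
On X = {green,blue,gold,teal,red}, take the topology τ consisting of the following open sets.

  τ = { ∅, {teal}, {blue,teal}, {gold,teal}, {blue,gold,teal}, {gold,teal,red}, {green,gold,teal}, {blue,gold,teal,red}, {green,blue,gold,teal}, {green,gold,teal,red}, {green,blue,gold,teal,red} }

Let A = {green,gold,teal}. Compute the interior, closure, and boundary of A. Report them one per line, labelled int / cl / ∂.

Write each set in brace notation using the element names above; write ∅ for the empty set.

int(A) = {green,gold,teal}
cl(A)  = {green,blue,gold,teal,red}
∂A     = {blue,red}

interior: largest open inside A is {green,gold,teal} (from ∅, {teal}, {gold,teal}, {green,gold,teal})
cl via duality: int({blue,red}) = ∅, so X∖∅ = {green,blue,gold,teal,red}
cl∖int = {blue,red}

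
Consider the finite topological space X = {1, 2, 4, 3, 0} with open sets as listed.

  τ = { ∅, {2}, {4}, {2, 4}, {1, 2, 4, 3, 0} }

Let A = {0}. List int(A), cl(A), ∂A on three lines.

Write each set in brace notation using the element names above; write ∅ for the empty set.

int(A) = ∅
cl(A)  = {1, 3, 0}
∂A     = {1, 3, 0}

U open, U⊆A: ∅. int(A) = ⋃ = ∅
X∖A={1, 2, 4, 3}, int(X∖A)={2, 4}, hence cl(A)={1, 3, 0}
∂A: remove int from cl → {1, 3, 0}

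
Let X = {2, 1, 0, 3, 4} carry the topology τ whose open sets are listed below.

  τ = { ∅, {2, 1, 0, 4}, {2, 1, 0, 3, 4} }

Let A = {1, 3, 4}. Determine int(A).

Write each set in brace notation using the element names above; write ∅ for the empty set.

open subsets of A: ∅; so int(A) = ∅

∅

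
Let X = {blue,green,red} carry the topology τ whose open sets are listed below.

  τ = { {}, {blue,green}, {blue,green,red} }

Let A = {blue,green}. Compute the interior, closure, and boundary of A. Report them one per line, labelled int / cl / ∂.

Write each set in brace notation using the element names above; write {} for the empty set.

opens ⊆ A: {}, {blue,green}; union → int = {blue,green}
complement {red}; its interior {}; cl(A) = X∖{} = {blue,green,red}
boundary = {blue,green,red} ∖ {blue,green} = {red}

int(A) = {blue,green}
cl(A)  = {blue,green,red}
∂A     = {red}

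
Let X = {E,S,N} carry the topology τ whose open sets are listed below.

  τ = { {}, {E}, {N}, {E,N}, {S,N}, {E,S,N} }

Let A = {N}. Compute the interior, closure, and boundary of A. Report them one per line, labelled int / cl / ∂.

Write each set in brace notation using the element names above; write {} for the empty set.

opens ⊆ A: {}, {N}; union → int = {N}
complement {E,S}; its interior {E}; cl(A) = X∖{E} = {S,N}
boundary = {S,N} ∖ {N} = {S}

int(A) = {N}
cl(A)  = {S,N}
∂A     = {S}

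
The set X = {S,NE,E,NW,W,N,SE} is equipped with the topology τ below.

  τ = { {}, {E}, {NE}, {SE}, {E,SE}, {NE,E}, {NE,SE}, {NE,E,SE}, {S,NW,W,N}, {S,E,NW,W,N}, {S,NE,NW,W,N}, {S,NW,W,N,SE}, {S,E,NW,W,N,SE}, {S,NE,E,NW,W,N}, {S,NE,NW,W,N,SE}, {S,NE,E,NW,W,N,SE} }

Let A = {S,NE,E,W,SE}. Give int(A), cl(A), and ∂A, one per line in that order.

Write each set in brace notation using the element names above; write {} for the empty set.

int(A) = {NE,E,SE}
cl(A)  = {S,NE,E,NW,W,N,SE}
∂A     = {S,NW,W,N}

opens ⊆ A: {}, {E}, {NE}, {SE}, {NE,E}, {NE,SE}, {E,SE}, {NE,E,SE}; union → int = {NE,E,SE}
complement {NW,N}; its interior {}; cl(A) = X∖{} = {S,NE,E,NW,W,N,SE}
boundary = {S,NE,E,NW,W,N,SE} ∖ {NE,E,SE} = {S,NW,W,N}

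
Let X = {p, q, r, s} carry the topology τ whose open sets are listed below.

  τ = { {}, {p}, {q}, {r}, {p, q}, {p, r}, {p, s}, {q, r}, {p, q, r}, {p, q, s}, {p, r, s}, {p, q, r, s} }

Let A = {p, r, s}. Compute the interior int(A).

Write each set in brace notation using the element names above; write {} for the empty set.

{p, r, s}

open subsets of A: {}, {r}, {p}, {p, r}, {p, s}, {p, r, s}; so int(A) = {p, r, s}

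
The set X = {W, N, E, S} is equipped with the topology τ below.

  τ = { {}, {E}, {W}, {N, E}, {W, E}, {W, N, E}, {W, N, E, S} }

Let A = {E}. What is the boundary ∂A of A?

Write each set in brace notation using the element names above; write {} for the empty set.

{N, S}

U open, U⊆A: {}, {E}. int(A) = ⋃ = {E}
X∖A={W, N, S}, int(X∖A)={W}, hence cl(A)={N, E, S}
∂A: remove int from cl → {N, S}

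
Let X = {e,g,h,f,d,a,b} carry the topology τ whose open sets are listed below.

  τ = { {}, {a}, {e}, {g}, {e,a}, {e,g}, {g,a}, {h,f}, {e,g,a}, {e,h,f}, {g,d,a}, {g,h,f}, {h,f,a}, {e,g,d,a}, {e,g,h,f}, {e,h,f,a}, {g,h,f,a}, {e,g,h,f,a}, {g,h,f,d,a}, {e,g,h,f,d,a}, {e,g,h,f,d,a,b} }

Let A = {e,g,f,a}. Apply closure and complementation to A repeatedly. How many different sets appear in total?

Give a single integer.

closure: X∖int(X∖A) = X∖{} = {e,g,h,f,d,a,b}
Let k=closure and c=complement:
  1. A     = {e,g,f,a}
  2. kA    = {e,g,h,f,d,a,b}
  3. cA    = {h,d,b}
  4. ckA   = {}
  5. kcA   = {h,f,d,b}
  6. ckcA  = {e,g,a}
  7. kckcA = {e,g,d,a,b}
  8. ckckcA = {h,f}
  9. kckckcA = {h,f,b}
  10. ckckckcA = {e,g,d,a}
— saturated at 10

10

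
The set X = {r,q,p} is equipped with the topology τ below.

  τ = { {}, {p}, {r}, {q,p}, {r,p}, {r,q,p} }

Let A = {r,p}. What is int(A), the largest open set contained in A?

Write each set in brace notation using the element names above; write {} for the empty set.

{r,p}

interior: largest open inside A is {r,p} (from {}, {r}, {p}, {r,p})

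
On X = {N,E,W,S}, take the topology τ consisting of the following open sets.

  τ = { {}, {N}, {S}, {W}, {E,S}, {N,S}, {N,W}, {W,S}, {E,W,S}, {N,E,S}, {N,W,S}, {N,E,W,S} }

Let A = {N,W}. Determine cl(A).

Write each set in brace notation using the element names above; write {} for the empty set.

cl via duality: int({E,S}) = {E,S}, so X∖{E,S} = {N,W}

{N,W}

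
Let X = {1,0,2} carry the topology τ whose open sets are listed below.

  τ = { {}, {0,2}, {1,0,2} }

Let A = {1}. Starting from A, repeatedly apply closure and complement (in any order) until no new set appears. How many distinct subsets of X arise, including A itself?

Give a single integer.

4

cl via duality: int({0,2}) = {0,2}, so X∖{0,2} = {1}
Write k for closure, c for complement:
  1. A     = {1}
  2. cA    = {0,2}
  3. kcA   = {1,0,2}
  4. ckcA  = {}
applying k or c yields no new set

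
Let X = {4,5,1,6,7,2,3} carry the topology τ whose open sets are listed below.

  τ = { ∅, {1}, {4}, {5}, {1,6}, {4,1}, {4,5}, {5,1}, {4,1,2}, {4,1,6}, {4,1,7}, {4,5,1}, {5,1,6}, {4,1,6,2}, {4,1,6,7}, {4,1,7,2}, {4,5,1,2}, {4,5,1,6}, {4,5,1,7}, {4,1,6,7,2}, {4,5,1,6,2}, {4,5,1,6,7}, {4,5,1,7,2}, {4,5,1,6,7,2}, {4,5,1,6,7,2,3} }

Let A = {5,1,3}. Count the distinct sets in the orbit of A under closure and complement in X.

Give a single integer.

closure: X∖int(X∖A) = X∖{4} = {5,1,6,7,2,3}
Let k=closure and c=complement:
  1. A     = {5,1,3}
  2. kA    = {5,1,6,7,2,3}
  3. cA    = {4,6,7,2}
  4. ckA   = {4}
  5. kcA   = {4,6,7,2,3}
  6. kckA  = {4,7,2,3}
  7. ckcA  = {5,1}
  8. ckckA = {5,1,6}
— saturated at 8

8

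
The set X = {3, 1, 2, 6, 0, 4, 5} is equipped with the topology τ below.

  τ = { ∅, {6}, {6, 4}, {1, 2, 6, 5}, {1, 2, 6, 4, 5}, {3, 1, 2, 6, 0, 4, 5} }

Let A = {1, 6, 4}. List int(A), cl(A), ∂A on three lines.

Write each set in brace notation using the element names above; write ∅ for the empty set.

int(A) = {6, 4}
cl(A)  = {3, 1, 2, 6, 0, 4, 5}
∂A     = {3, 1, 2, 0, 5}

opens ⊆ A: ∅, {6}, {6, 4}; union → int = {6, 4}
complement {3, 2, 0, 5}; its interior ∅; cl(A) = X∖∅ = {3, 1, 2, 6, 0, 4, 5}
boundary = {3, 1, 2, 6, 0, 4, 5} ∖ {6, 4} = {3, 1, 2, 0, 5}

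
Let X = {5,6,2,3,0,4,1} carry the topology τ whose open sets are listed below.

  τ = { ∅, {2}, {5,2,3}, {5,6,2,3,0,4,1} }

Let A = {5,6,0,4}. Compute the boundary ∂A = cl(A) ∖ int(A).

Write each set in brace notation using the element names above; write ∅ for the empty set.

{5,6,3,0,4,1}

opens ⊆ A: ∅; union → int = ∅
complement {2,3,1}; its interior {2}; cl(A) = X∖{2} = {5,6,3,0,4,1}
boundary = {5,6,3,0,4,1} ∖ ∅ = {5,6,3,0,4,1}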